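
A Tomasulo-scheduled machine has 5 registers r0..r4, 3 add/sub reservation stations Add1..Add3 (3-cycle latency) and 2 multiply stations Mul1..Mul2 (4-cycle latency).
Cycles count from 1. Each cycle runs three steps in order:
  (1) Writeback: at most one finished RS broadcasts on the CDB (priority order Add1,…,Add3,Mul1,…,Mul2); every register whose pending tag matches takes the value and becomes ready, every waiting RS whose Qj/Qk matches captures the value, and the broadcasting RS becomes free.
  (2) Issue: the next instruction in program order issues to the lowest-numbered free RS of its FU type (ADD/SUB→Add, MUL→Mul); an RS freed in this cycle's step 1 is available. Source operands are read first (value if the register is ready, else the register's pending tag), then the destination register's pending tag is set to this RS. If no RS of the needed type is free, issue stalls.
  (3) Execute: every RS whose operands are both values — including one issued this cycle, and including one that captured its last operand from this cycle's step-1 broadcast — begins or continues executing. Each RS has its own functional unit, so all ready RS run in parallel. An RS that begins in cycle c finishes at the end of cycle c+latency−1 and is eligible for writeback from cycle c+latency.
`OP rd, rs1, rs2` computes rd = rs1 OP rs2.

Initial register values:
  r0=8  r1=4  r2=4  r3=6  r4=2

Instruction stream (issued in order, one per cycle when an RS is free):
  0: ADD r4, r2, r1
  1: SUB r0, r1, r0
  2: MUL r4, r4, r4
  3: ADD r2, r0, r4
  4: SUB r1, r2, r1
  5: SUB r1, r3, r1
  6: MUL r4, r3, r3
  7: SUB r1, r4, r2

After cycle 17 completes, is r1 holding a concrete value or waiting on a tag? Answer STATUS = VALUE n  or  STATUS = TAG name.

STATUS = VALUE -24

  c1: issue ADD r4<-Add1  regs: r0:8,r1:4,r2:4,r3:6,r4:Add1
  c2: issue SUB r0<-Add2  regs: r0:Add2,r1:4,r2:4,r3:6,r4:Add1
  c3: issue MUL r4<-Mul1  regs: r0:Add2,r1:4,r2:4,r3:6,r4:Mul1
  c4: CDB Add1=8; issue ADD r2<-Add1  regs: r0:Add2,r1:4,r2:Add1,r3:6,r4:Mul1
  c5: CDB Add2=-4; issue SUB r1<-Add2  regs: r0:-4,r1:Add2,r2:Add1,r3:6,r4:Mul1
  c6: issue SUB r1<-Add3  regs: r0:-4,r1:Add3,r2:Add1,r3:6,r4:Mul1
  c7: issue MUL r4<-Mul2  regs: r0:-4,r1:Add3,r2:Add1,r3:6,r4:Mul2
  c8: CDB Mul1=64; stall  regs: r0:-4,r1:Add3,r2:Add1,r3:6,r4:Mul2
  c9: stall  regs: r0:-4,r1:Add3,r2:Add1,r3:6,r4:Mul2
  c10: stall  regs: r0:-4,r1:Add3,r2:Add1,r3:6,r4:Mul2
  c11: CDB Add1=60; issue SUB r1<-Add1  regs: r0:-4,r1:Add1,r2:60,r3:6,r4:Mul2
  c12: CDB Mul2=36  regs: r0:-4,r1:Add1,r2:60,r3:6,r4:36
  c13: -  regs: r0:-4,r1:Add1,r2:60,r3:6,r4:36
  c14: CDB Add2=56  regs: r0:-4,r1:Add1,r2:60,r3:6,r4:36
  c15: CDB Add1=-24  regs: r0:-4,r1:-24,r2:60,r3:6,r4:36
  c16: -  regs: r0:-4,r1:-24,r2:60,r3:6,r4:36
  c17: CDB Add3=-50  regs: r0:-4,r1:-24,r2:60,r3:6,r4:36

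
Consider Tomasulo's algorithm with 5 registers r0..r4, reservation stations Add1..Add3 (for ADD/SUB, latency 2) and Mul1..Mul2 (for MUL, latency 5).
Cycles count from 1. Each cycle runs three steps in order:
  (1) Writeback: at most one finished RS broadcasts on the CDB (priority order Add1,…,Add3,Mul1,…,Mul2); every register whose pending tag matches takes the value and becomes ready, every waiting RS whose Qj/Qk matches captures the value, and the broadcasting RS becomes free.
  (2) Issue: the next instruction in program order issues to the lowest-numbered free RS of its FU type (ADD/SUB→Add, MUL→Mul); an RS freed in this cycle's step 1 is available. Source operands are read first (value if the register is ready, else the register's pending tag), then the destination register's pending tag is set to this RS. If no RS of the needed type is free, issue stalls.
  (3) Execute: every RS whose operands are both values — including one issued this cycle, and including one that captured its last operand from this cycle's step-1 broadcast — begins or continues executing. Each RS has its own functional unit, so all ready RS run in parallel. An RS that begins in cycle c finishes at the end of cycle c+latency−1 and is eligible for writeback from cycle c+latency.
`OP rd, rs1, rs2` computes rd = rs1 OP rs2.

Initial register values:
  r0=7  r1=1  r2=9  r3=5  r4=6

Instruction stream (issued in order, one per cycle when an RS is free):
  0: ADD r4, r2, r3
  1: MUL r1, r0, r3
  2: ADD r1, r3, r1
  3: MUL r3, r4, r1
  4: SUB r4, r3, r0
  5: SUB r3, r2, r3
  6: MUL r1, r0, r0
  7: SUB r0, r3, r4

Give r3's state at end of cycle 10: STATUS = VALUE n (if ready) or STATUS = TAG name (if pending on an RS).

c1: issue ADD r4<-Add1 | r0:7,r1:1,r2:9,r3:5,r4:Add1
c2: issue MUL r1<-Mul1 | r0:7,r1:Mul1,r2:9,r3:5,r4:Add1
c3: CDB Add1=14; issue ADD r1<-Add1 | r0:7,r1:Add1,r2:9,r3:5,r4:14
c4: issue MUL r3<-Mul2 | r0:7,r1:Add1,r2:9,r3:Mul2,r4:14
c5: issue SUB r4<-Add2 | r0:7,r1:Add1,r2:9,r3:Mul2,r4:Add2
c6: issue SUB r3<-Add3 | r0:7,r1:Add1,r2:9,r3:Add3,r4:Add2
c7: CDB Mul1=35; issue MUL r1<-Mul1 | r0:7,r1:Mul1,r2:9,r3:Add3,r4:Add2
c8: stall | r0:7,r1:Mul1,r2:9,r3:Add3,r4:Add2
c9: CDB Add1=40; issue SUB r0<-Add1 | r0:Add1,r1:Mul1,r2:9,r3:Add3,r4:Add2
c10: - | r0:Add1,r1:Mul1,r2:9,r3:Add3,r4:Add2

STATUS = TAG Add3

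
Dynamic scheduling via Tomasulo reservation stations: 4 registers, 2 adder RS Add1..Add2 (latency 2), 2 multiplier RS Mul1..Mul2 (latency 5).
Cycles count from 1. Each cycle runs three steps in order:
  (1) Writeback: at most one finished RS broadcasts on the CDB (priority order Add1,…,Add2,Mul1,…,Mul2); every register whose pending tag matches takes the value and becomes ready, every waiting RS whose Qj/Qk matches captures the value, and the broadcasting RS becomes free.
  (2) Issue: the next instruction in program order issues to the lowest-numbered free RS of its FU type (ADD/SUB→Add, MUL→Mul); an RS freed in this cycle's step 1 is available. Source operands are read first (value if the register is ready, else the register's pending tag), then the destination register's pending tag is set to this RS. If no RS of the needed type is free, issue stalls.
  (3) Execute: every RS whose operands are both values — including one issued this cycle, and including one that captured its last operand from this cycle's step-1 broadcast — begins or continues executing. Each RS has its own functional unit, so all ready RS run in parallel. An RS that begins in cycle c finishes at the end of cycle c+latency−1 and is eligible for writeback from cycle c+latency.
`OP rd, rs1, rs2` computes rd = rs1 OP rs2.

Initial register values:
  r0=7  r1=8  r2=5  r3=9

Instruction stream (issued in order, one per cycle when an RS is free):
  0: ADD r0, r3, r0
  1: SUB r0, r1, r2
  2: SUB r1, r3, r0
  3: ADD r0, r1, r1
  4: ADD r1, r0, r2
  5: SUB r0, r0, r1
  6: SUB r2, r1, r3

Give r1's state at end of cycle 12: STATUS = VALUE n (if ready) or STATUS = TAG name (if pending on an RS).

c1: issue ADD r0<-Add1 | r0:Add1,r1:8,r2:5,r3:9
c2: issue SUB r0<-Add2 | r0:Add2,r1:8,r2:5,r3:9
c3: CDB Add1=16; issue SUB r1<-Add1 | r0:Add2,r1:Add1,r2:5,r3:9
c4: CDB Add2=3; issue ADD r0<-Add2 | r0:Add2,r1:Add1,r2:5,r3:9
c5: stall | r0:Add2,r1:Add1,r2:5,r3:9
c6: CDB Add1=6; issue ADD r1<-Add1 | r0:Add2,r1:Add1,r2:5,r3:9
c7: stall | r0:Add2,r1:Add1,r2:5,r3:9
c8: CDB Add2=12; issue SUB r0<-Add2 | r0:Add2,r1:Add1,r2:5,r3:9
c9: stall | r0:Add2,r1:Add1,r2:5,r3:9
c10: CDB Add1=17; issue SUB r2<-Add1 | r0:Add2,r1:17,r2:Add1,r3:9
c11: - | r0:Add2,r1:17,r2:Add1,r3:9
c12: CDB Add1=8 | r0:Add2,r1:17,r2:8,r3:9

STATUS = VALUE 17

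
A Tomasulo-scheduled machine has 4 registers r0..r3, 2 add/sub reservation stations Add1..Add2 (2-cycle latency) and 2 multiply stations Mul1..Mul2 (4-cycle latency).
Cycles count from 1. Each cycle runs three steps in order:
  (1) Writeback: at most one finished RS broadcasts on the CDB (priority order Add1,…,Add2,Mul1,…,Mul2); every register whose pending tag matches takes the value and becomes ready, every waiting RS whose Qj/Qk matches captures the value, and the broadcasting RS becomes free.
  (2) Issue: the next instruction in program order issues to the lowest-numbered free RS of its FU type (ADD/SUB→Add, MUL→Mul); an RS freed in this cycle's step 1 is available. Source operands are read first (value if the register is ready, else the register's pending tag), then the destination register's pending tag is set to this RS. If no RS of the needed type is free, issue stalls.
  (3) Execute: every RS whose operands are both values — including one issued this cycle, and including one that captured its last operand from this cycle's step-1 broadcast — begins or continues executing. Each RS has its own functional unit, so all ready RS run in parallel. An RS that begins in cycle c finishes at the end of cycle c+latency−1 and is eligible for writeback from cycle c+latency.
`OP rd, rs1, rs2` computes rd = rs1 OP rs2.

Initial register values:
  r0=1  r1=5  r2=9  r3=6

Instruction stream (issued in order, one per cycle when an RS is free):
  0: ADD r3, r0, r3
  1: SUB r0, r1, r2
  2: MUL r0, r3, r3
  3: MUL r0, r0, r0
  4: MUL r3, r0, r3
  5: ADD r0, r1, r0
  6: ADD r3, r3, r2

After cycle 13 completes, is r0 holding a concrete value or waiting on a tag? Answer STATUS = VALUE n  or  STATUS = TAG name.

STATUS = VALUE 2406

  c1: issue ADD r3<-Add1  regs: r0:1,r1:5,r2:9,r3:Add1
  c2: issue SUB r0<-Add2  regs: r0:Add2,r1:5,r2:9,r3:Add1
  c3: CDB Add1=7; issue MUL r0<-Mul1  regs: r0:Mul1,r1:5,r2:9,r3:7
  c4: CDB Add2=-4; issue MUL r0<-Mul2  regs: r0:Mul2,r1:5,r2:9,r3:7
  c5: stall  regs: r0:Mul2,r1:5,r2:9,r3:7
  c6: stall  regs: r0:Mul2,r1:5,r2:9,r3:7
  c7: CDB Mul1=49; issue MUL r3<-Mul1  regs: r0:Mul2,r1:5,r2:9,r3:Mul1
  c8: issue ADD r0<-Add1  regs: r0:Add1,r1:5,r2:9,r3:Mul1
  c9: issue ADD r3<-Add2  regs: r0:Add1,r1:5,r2:9,r3:Add2
  c10: -  regs: r0:Add1,r1:5,r2:9,r3:Add2
  c11: CDB Mul2=2401  regs: r0:Add1,r1:5,r2:9,r3:Add2
  c12: -  regs: r0:Add1,r1:5,r2:9,r3:Add2
  c13: CDB Add1=2406  regs: r0:2406,r1:5,r2:9,r3:Add2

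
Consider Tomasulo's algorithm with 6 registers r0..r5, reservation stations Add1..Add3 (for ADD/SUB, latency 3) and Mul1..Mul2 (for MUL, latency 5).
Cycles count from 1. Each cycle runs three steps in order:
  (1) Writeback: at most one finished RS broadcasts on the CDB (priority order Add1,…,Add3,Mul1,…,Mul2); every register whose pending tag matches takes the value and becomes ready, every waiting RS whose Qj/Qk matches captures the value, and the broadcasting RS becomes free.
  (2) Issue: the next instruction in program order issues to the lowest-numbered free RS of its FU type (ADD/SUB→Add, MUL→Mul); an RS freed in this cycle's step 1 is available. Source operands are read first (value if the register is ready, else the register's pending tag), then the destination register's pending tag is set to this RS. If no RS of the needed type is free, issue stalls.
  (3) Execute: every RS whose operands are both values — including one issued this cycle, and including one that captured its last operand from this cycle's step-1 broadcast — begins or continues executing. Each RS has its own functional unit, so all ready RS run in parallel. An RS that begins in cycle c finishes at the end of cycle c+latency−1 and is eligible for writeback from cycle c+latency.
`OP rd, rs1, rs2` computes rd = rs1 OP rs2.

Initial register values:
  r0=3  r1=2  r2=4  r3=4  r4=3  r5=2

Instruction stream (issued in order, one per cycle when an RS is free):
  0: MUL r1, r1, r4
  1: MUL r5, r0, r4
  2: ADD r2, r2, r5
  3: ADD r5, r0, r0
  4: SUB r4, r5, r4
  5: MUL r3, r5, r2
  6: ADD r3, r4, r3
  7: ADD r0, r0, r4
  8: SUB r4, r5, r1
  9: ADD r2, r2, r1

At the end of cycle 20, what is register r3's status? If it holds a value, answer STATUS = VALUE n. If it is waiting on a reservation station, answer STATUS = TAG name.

STATUS = VALUE 81

c1: issue MUL r1<-Mul1 | r0:3,r1:Mul1,r2:4,r3:4,r4:3,r5:2
c2: issue MUL r5<-Mul2 | r0:3,r1:Mul1,r2:4,r3:4,r4:3,r5:Mul2
c3: issue ADD r2<-Add1 | r0:3,r1:Mul1,r2:Add1,r3:4,r4:3,r5:Mul2
c4: issue ADD r5<-Add2 | r0:3,r1:Mul1,r2:Add1,r3:4,r4:3,r5:Add2
c5: issue SUB r4<-Add3 | r0:3,r1:Mul1,r2:Add1,r3:4,r4:Add3,r5:Add2
c6: CDB Mul1=6; issue MUL r3<-Mul1 | r0:3,r1:6,r2:Add1,r3:Mul1,r4:Add3,r5:Add2
c7: CDB Add2=6; issue ADD r3<-Add2 | r0:3,r1:6,r2:Add1,r3:Add2,r4:Add3,r5:6
c8: CDB Mul2=9; stall | r0:3,r1:6,r2:Add1,r3:Add2,r4:Add3,r5:6
c9: stall | r0:3,r1:6,r2:Add1,r3:Add2,r4:Add3,r5:6
c10: CDB Add3=3; issue ADD r0<-Add3 | r0:Add3,r1:6,r2:Add1,r3:Add2,r4:3,r5:6
c11: CDB Add1=13; issue SUB r4<-Add1 | r0:Add3,r1:6,r2:13,r3:Add2,r4:Add1,r5:6
c12: stall | r0:Add3,r1:6,r2:13,r3:Add2,r4:Add1,r5:6
c13: CDB Add3=6; issue ADD r2<-Add3 | r0:6,r1:6,r2:Add3,r3:Add2,r4:Add1,r5:6
c14: CDB Add1=0 | r0:6,r1:6,r2:Add3,r3:Add2,r4:0,r5:6
c15: - | r0:6,r1:6,r2:Add3,r3:Add2,r4:0,r5:6
c16: CDB Add3=19 | r0:6,r1:6,r2:19,r3:Add2,r4:0,r5:6
c17: CDB Mul1=78 | r0:6,r1:6,r2:19,r3:Add2,r4:0,r5:6
c18: - | r0:6,r1:6,r2:19,r3:Add2,r4:0,r5:6
c19: - | r0:6,r1:6,r2:19,r3:Add2,r4:0,r5:6
c20: CDB Add2=81 | r0:6,r1:6,r2:19,r3:81,r4:0,r5:6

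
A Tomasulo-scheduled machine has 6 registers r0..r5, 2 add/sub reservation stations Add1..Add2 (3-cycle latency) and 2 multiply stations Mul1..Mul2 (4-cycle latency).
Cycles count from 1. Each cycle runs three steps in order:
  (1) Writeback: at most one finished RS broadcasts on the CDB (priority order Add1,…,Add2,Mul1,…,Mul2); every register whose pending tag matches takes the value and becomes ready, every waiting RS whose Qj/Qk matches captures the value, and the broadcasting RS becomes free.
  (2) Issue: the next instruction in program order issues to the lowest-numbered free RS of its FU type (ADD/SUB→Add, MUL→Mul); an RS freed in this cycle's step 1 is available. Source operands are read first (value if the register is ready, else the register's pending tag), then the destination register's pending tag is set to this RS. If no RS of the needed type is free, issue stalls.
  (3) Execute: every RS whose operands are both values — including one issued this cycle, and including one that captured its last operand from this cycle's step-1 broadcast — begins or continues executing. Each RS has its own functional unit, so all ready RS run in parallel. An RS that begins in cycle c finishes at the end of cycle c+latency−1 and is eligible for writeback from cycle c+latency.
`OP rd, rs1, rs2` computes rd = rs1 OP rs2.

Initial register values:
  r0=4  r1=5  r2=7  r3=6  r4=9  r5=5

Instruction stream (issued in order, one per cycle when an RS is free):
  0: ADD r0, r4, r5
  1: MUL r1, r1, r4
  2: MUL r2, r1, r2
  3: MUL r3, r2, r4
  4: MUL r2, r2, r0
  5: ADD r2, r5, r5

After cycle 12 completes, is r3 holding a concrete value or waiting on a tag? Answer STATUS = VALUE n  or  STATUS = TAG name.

STATUS = TAG Mul1

c1: issue ADD r0<-Add1 | r0:Add1,r1:5,r2:7,r3:6,r4:9,r5:5
c2: issue MUL r1<-Mul1 | r0:Add1,r1:Mul1,r2:7,r3:6,r4:9,r5:5
c3: issue MUL r2<-Mul2 | r0:Add1,r1:Mul1,r2:Mul2,r3:6,r4:9,r5:5
c4: CDB Add1=14; stall | r0:14,r1:Mul1,r2:Mul2,r3:6,r4:9,r5:5
c5: stall | r0:14,r1:Mul1,r2:Mul2,r3:6,r4:9,r5:5
c6: CDB Mul1=45; issue MUL r3<-Mul1 | r0:14,r1:45,r2:Mul2,r3:Mul1,r4:9,r5:5
c7: stall | r0:14,r1:45,r2:Mul2,r3:Mul1,r4:9,r5:5
c8: stall | r0:14,r1:45,r2:Mul2,r3:Mul1,r4:9,r5:5
c9: stall | r0:14,r1:45,r2:Mul2,r3:Mul1,r4:9,r5:5
c10: CDB Mul2=315; issue MUL r2<-Mul2 | r0:14,r1:45,r2:Mul2,r3:Mul1,r4:9,r5:5
c11: issue ADD r2<-Add1 | r0:14,r1:45,r2:Add1,r3:Mul1,r4:9,r5:5
c12: - | r0:14,r1:45,r2:Add1,r3:Mul1,r4:9,r5:5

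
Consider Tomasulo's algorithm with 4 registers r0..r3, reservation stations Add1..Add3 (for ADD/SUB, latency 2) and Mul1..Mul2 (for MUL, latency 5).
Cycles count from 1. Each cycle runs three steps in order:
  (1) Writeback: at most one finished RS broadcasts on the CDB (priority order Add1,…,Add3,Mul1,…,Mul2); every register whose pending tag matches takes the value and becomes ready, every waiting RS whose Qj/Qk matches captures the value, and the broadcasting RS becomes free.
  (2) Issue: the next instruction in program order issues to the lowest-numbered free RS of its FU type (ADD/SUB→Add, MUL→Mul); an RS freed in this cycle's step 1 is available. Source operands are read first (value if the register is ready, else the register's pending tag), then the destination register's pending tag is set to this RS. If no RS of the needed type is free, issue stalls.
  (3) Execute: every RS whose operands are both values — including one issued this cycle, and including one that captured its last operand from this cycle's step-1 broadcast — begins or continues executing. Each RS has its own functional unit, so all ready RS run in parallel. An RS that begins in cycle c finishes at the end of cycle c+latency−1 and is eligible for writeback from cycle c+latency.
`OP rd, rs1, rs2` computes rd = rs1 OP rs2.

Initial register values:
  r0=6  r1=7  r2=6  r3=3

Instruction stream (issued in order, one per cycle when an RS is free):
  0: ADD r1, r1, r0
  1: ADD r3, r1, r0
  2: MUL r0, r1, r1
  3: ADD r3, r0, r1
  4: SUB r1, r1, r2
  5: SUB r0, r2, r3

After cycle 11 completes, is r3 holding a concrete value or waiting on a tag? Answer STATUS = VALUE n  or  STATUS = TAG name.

STATUS = VALUE 182

cycle 1: issue ADD r1<-Add1 // r0:6,r1:Add1,r2:6,r3:3
cycle 2: issue ADD r3<-Add2 // r0:6,r1:Add1,r2:6,r3:Add2
cycle 3: CDB Add1=13; issue MUL r0<-Mul1 // r0:Mul1,r1:13,r2:6,r3:Add2
cycle 4: issue ADD r3<-Add1 // r0:Mul1,r1:13,r2:6,r3:Add1
cycle 5: CDB Add2=19; issue SUB r1<-Add2 // r0:Mul1,r1:Add2,r2:6,r3:Add1
cycle 6: issue SUB r0<-Add3 // r0:Add3,r1:Add2,r2:6,r3:Add1
cycle 7: CDB Add2=7 // r0:Add3,r1:7,r2:6,r3:Add1
cycle 8: CDB Mul1=169 // r0:Add3,r1:7,r2:6,r3:Add1
cycle 9: - // r0:Add3,r1:7,r2:6,r3:Add1
cycle 10: CDB Add1=182 // r0:Add3,r1:7,r2:6,r3:182
cycle 11: - // r0:Add3,r1:7,r2:6,r3:182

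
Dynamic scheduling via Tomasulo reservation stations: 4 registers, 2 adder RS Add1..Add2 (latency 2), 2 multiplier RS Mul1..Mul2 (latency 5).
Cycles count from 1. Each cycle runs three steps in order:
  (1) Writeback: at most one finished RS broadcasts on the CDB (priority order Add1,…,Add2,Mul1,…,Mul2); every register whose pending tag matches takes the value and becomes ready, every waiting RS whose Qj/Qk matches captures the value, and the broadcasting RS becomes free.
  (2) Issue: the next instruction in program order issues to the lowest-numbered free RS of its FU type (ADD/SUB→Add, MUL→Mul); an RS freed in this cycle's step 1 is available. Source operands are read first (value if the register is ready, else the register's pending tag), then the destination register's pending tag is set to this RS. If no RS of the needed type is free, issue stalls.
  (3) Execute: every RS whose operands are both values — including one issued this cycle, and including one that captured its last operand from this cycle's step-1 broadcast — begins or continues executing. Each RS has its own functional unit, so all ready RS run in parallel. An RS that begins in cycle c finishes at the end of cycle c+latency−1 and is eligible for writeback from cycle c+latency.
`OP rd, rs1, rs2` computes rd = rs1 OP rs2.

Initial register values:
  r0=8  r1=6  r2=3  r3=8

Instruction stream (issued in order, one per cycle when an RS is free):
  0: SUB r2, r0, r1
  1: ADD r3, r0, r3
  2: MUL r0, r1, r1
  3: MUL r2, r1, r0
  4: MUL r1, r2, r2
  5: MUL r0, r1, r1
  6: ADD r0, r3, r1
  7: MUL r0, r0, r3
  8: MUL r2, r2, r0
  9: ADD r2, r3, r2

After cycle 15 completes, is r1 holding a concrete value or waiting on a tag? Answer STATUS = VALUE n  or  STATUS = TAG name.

cycle 1: issue SUB r2<-Add1 // r0:8,r1:6,r2:Add1,r3:8
cycle 2: issue ADD r3<-Add2 // r0:8,r1:6,r2:Add1,r3:Add2
cycle 3: CDB Add1=2; issue MUL r0<-Mul1 // r0:Mul1,r1:6,r2:2,r3:Add2
cycle 4: CDB Add2=16; issue MUL r2<-Mul2 // r0:Mul1,r1:6,r2:Mul2,r3:16
cycle 5: stall // r0:Mul1,r1:6,r2:Mul2,r3:16
cycle 6: stall // r0:Mul1,r1:6,r2:Mul2,r3:16
cycle 7: stall // r0:Mul1,r1:6,r2:Mul2,r3:16
cycle 8: CDB Mul1=36; issue MUL r1<-Mul1 // r0:36,r1:Mul1,r2:Mul2,r3:16
cycle 9: stall // r0:36,r1:Mul1,r2:Mul2,r3:16
cycle 10: stall // r0:36,r1:Mul1,r2:Mul2,r3:16
cycle 11: stall // r0:36,r1:Mul1,r2:Mul2,r3:16
cycle 12: stall // r0:36,r1:Mul1,r2:Mul2,r3:16
cycle 13: CDB Mul2=216; issue MUL r0<-Mul2 // r0:Mul2,r1:Mul1,r2:216,r3:16
cycle 14: issue ADD r0<-Add1 // r0:Add1,r1:Mul1,r2:216,r3:16
cycle 15: stall // r0:Add1,r1:Mul1,r2:216,r3:16

STATUS = TAG Mul1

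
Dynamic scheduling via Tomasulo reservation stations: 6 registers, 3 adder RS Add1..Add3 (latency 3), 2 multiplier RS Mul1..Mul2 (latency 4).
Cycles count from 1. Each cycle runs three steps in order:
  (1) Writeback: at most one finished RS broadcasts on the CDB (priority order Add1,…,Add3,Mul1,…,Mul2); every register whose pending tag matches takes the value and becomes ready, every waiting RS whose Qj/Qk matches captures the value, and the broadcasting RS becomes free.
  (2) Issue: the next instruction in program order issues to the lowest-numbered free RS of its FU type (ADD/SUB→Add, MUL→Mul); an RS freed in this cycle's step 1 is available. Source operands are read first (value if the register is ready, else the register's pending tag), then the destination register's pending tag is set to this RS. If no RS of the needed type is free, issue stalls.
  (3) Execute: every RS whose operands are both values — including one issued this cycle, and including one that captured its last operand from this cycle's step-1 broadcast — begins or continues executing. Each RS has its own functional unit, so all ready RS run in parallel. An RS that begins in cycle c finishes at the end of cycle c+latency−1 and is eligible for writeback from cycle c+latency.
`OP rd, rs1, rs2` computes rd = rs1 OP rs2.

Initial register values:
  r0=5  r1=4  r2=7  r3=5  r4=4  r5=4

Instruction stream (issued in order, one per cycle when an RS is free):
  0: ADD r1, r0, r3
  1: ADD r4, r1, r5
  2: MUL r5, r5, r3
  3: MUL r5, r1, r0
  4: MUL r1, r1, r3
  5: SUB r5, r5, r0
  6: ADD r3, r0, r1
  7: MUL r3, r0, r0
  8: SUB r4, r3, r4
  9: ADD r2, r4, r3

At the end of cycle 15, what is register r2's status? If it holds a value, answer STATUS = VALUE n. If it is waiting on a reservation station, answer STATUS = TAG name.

STATUS = TAG Add3

cycle 1: issue ADD r1<-Add1 // r0:5,r1:Add1,r2:7,r3:5,r4:4,r5:4
cycle 2: issue ADD r4<-Add2 // r0:5,r1:Add1,r2:7,r3:5,r4:Add2,r5:4
cycle 3: issue MUL r5<-Mul1 // r0:5,r1:Add1,r2:7,r3:5,r4:Add2,r5:Mul1
cycle 4: CDB Add1=10; issue MUL r5<-Mul2 // r0:5,r1:10,r2:7,r3:5,r4:Add2,r5:Mul2
cycle 5: stall // r0:5,r1:10,r2:7,r3:5,r4:Add2,r5:Mul2
cycle 6: stall // r0:5,r1:10,r2:7,r3:5,r4:Add2,r5:Mul2
cycle 7: CDB Add2=14; stall // r0:5,r1:10,r2:7,r3:5,r4:14,r5:Mul2
cycle 8: CDB Mul1=20; issue MUL r1<-Mul1 // r0:5,r1:Mul1,r2:7,r3:5,r4:14,r5:Mul2
cycle 9: CDB Mul2=50; issue SUB r5<-Add1 // r0:5,r1:Mul1,r2:7,r3:5,r4:14,r5:Add1
cycle 10: issue ADD r3<-Add2 // r0:5,r1:Mul1,r2:7,r3:Add2,r4:14,r5:Add1
cycle 11: issue MUL r3<-Mul2 // r0:5,r1:Mul1,r2:7,r3:Mul2,r4:14,r5:Add1
cycle 12: CDB Add1=45; issue SUB r4<-Add1 // r0:5,r1:Mul1,r2:7,r3:Mul2,r4:Add1,r5:45
cycle 13: CDB Mul1=50; issue ADD r2<-Add3 // r0:5,r1:50,r2:Add3,r3:Mul2,r4:Add1,r5:45
cycle 14: - // r0:5,r1:50,r2:Add3,r3:Mul2,r4:Add1,r5:45
cycle 15: CDB Mul2=25 // r0:5,r1:50,r2:Add3,r3:25,r4:Add1,r5:45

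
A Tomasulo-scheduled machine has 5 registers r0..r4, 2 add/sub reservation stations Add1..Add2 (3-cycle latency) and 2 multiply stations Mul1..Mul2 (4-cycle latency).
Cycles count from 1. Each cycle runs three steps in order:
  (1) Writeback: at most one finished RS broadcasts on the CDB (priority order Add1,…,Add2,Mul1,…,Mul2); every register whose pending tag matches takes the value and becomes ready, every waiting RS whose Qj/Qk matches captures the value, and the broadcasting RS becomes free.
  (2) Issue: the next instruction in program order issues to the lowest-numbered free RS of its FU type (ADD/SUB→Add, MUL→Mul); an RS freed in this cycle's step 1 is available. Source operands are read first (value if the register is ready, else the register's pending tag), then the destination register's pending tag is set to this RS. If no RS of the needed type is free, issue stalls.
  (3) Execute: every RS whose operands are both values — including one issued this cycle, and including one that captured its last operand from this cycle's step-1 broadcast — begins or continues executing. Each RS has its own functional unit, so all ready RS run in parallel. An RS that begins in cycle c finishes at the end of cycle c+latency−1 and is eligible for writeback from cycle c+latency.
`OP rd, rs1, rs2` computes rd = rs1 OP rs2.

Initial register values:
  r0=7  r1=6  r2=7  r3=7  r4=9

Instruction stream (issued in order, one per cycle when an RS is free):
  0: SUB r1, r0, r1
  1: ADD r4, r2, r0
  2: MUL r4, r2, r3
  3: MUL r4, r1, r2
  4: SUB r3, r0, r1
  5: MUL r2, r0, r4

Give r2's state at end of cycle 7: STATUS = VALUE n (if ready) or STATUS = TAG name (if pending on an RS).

STATUS = TAG Mul1

cycle 1: issue SUB r1<-Add1 // r0:7,r1:Add1,r2:7,r3:7,r4:9
cycle 2: issue ADD r4<-Add2 // r0:7,r1:Add1,r2:7,r3:7,r4:Add2
cycle 3: issue MUL r4<-Mul1 // r0:7,r1:Add1,r2:7,r3:7,r4:Mul1
cycle 4: CDB Add1=1; issue MUL r4<-Mul2 // r0:7,r1:1,r2:7,r3:7,r4:Mul2
cycle 5: CDB Add2=14; issue SUB r3<-Add1 // r0:7,r1:1,r2:7,r3:Add1,r4:Mul2
cycle 6: stall // r0:7,r1:1,r2:7,r3:Add1,r4:Mul2
cycle 7: CDB Mul1=49; issue MUL r2<-Mul1 // r0:7,r1:1,r2:Mul1,r3:Add1,r4:Mul2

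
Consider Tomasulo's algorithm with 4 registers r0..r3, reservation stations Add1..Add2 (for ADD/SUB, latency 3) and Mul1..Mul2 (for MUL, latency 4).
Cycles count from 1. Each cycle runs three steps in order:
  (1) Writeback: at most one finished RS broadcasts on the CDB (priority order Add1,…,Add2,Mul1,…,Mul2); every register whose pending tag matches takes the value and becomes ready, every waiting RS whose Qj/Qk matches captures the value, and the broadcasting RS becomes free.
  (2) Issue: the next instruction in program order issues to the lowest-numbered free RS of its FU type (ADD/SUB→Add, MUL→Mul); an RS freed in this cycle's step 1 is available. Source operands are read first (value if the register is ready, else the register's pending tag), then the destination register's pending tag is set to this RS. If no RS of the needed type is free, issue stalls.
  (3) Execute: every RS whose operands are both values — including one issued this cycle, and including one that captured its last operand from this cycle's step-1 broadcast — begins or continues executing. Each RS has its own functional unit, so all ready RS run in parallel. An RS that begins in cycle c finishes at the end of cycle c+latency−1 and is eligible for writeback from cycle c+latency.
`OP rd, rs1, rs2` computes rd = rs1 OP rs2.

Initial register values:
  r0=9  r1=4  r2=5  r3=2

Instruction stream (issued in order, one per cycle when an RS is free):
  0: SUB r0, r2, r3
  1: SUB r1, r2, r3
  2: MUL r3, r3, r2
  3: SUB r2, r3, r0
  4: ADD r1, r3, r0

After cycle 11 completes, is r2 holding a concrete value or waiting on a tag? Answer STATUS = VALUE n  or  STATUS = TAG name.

STATUS = VALUE 7

c1: issue SUB r0<-Add1 | r0:Add1,r1:4,r2:5,r3:2
c2: issue SUB r1<-Add2 | r0:Add1,r1:Add2,r2:5,r3:2
c3: issue MUL r3<-Mul1 | r0:Add1,r1:Add2,r2:5,r3:Mul1
c4: CDB Add1=3; issue SUB r2<-Add1 | r0:3,r1:Add2,r2:Add1,r3:Mul1
c5: CDB Add2=3; issue ADD r1<-Add2 | r0:3,r1:Add2,r2:Add1,r3:Mul1
c6: - | r0:3,r1:Add2,r2:Add1,r3:Mul1
c7: CDB Mul1=10 | r0:3,r1:Add2,r2:Add1,r3:10
c8: - | r0:3,r1:Add2,r2:Add1,r3:10
c9: - | r0:3,r1:Add2,r2:Add1,r3:10
c10: CDB Add1=7 | r0:3,r1:Add2,r2:7,r3:10
c11: CDB Add2=13 | r0:3,r1:13,r2:7,r3:10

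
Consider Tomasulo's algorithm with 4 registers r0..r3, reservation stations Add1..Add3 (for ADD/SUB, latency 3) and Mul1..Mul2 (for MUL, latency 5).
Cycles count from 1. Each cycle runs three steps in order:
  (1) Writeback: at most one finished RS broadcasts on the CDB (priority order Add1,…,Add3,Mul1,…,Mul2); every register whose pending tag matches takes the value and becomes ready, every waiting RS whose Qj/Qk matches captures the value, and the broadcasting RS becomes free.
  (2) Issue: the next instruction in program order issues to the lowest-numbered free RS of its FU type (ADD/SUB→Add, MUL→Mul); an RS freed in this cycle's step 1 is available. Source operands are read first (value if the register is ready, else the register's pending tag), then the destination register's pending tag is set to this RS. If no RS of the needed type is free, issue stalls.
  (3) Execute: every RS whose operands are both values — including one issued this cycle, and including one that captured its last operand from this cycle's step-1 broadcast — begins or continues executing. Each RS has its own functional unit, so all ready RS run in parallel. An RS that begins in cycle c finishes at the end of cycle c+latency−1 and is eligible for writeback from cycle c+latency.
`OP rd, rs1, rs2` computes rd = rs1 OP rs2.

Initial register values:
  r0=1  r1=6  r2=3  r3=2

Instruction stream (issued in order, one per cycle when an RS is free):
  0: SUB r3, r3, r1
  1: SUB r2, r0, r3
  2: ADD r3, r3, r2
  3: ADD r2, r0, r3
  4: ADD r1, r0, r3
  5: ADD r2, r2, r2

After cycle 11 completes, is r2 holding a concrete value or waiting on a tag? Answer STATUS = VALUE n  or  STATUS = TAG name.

  c1: issue SUB r3<-Add1  regs: r0:1,r1:6,r2:3,r3:Add1
  c2: issue SUB r2<-Add2  regs: r0:1,r1:6,r2:Add2,r3:Add1
  c3: issue ADD r3<-Add3  regs: r0:1,r1:6,r2:Add2,r3:Add3
  c4: CDB Add1=-4; issue ADD r2<-Add1  regs: r0:1,r1:6,r2:Add1,r3:Add3
  c5: stall  regs: r0:1,r1:6,r2:Add1,r3:Add3
  c6: stall  regs: r0:1,r1:6,r2:Add1,r3:Add3
  c7: CDB Add2=5; issue ADD r1<-Add2  regs: r0:1,r1:Add2,r2:Add1,r3:Add3
  c8: stall  regs: r0:1,r1:Add2,r2:Add1,r3:Add3
  c9: stall  regs: r0:1,r1:Add2,r2:Add1,r3:Add3
  c10: CDB Add3=1; issue ADD r2<-Add3  regs: r0:1,r1:Add2,r2:Add3,r3:1
  c11: -  regs: r0:1,r1:Add2,r2:Add3,r3:1

STATUS = TAG Add3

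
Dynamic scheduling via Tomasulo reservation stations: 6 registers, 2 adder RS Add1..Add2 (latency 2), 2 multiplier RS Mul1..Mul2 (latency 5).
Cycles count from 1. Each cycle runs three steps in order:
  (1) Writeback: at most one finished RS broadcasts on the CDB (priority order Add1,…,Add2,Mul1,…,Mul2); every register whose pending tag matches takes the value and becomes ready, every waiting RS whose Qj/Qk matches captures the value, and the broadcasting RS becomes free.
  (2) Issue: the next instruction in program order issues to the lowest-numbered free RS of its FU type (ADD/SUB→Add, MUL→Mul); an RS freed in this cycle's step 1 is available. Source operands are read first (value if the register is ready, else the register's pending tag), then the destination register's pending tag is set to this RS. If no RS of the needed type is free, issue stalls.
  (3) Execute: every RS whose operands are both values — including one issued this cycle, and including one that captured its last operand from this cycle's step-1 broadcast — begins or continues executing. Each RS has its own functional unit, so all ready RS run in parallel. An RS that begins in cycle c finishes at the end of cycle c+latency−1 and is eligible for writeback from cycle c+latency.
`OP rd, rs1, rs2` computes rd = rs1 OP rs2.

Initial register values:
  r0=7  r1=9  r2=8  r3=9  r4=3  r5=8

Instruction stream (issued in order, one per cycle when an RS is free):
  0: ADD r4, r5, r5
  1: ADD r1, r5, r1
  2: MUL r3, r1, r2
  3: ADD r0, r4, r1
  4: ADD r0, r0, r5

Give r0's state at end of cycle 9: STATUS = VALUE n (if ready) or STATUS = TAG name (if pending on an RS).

cycle 1: issue ADD r4<-Add1 // r0:7,r1:9,r2:8,r3:9,r4:Add1,r5:8
cycle 2: issue ADD r1<-Add2 // r0:7,r1:Add2,r2:8,r3:9,r4:Add1,r5:8
cycle 3: CDB Add1=16; issue MUL r3<-Mul1 // r0:7,r1:Add2,r2:8,r3:Mul1,r4:16,r5:8
cycle 4: CDB Add2=17; issue ADD r0<-Add1 // r0:Add1,r1:17,r2:8,r3:Mul1,r4:16,r5:8
cycle 5: issue ADD r0<-Add2 // r0:Add2,r1:17,r2:8,r3:Mul1,r4:16,r5:8
cycle 6: CDB Add1=33 // r0:Add2,r1:17,r2:8,r3:Mul1,r4:16,r5:8
cycle 7: - // r0:Add2,r1:17,r2:8,r3:Mul1,r4:16,r5:8
cycle 8: CDB Add2=41 // r0:41,r1:17,r2:8,r3:Mul1,r4:16,r5:8
cycle 9: CDB Mul1=136 // r0:41,r1:17,r2:8,r3:136,r4:16,r5:8

STATUS = VALUE 41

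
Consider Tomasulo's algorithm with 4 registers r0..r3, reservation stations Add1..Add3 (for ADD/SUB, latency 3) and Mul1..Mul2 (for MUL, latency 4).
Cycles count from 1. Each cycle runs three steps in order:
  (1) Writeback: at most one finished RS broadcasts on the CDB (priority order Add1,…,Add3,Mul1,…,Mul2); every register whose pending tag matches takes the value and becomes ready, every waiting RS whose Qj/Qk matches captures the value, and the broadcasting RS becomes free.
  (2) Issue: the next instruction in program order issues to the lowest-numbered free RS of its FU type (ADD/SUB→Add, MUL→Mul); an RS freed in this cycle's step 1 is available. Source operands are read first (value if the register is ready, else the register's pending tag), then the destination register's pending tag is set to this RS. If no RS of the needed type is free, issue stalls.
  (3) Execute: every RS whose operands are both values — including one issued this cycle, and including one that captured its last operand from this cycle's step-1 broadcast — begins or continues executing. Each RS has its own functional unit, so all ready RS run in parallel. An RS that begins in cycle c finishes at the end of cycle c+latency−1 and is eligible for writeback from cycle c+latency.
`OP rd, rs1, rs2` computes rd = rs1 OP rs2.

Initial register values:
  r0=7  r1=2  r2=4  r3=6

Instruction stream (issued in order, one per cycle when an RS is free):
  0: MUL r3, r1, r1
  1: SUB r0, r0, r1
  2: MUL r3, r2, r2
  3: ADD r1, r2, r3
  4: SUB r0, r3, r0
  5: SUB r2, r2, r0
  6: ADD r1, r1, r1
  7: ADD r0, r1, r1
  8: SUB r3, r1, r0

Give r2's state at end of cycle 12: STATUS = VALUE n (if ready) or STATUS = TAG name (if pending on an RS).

cycle 1: issue MUL r3<-Mul1 // r0:7,r1:2,r2:4,r3:Mul1
cycle 2: issue SUB r0<-Add1 // r0:Add1,r1:2,r2:4,r3:Mul1
cycle 3: issue MUL r3<-Mul2 // r0:Add1,r1:2,r2:4,r3:Mul2
cycle 4: issue ADD r1<-Add2 // r0:Add1,r1:Add2,r2:4,r3:Mul2
cycle 5: CDB Add1=5; issue SUB r0<-Add1 // r0:Add1,r1:Add2,r2:4,r3:Mul2
cycle 6: CDB Mul1=4; issue SUB r2<-Add3 // r0:Add1,r1:Add2,r2:Add3,r3:Mul2
cycle 7: CDB Mul2=16; stall // r0:Add1,r1:Add2,r2:Add3,r3:16
cycle 8: stall // r0:Add1,r1:Add2,r2:Add3,r3:16
cycle 9: stall // r0:Add1,r1:Add2,r2:Add3,r3:16
cycle 10: CDB Add1=11; issue ADD r1<-Add1 // r0:11,r1:Add1,r2:Add3,r3:16
cycle 11: CDB Add2=20; issue ADD r0<-Add2 // r0:Add2,r1:Add1,r2:Add3,r3:16
cycle 12: stall // r0:Add2,r1:Add1,r2:Add3,r3:16

STATUS = TAG Add3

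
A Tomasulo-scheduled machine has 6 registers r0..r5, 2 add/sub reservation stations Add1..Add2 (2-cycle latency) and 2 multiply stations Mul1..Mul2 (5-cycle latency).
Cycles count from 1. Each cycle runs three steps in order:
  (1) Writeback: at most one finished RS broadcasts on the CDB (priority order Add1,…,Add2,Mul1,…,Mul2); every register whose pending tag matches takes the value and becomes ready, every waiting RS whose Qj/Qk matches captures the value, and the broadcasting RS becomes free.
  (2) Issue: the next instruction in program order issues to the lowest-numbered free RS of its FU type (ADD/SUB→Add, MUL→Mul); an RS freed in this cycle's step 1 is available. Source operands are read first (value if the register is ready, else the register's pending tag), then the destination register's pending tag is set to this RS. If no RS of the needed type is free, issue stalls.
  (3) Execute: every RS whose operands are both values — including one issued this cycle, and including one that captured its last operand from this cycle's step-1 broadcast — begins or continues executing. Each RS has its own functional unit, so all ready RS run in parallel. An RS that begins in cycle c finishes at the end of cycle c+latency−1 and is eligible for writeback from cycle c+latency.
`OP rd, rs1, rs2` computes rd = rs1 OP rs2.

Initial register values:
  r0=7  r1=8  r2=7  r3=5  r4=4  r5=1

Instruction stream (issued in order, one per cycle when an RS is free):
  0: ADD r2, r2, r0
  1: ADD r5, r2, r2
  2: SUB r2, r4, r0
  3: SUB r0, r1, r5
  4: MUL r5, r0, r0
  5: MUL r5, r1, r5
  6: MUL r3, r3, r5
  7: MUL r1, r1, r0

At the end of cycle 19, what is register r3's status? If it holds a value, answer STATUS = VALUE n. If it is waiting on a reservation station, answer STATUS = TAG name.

cycle 1: issue ADD r2<-Add1 // r0:7,r1:8,r2:Add1,r3:5,r4:4,r5:1
cycle 2: issue ADD r5<-Add2 // r0:7,r1:8,r2:Add1,r3:5,r4:4,r5:Add2
cycle 3: CDB Add1=14; issue SUB r2<-Add1 // r0:7,r1:8,r2:Add1,r3:5,r4:4,r5:Add2
cycle 4: stall // r0:7,r1:8,r2:Add1,r3:5,r4:4,r5:Add2
cycle 5: CDB Add1=-3; issue SUB r0<-Add1 // r0:Add1,r1:8,r2:-3,r3:5,r4:4,r5:Add2
cycle 6: CDB Add2=28; issue MUL r5<-Mul1 // r0:Add1,r1:8,r2:-3,r3:5,r4:4,r5:Mul1
cycle 7: issue MUL r5<-Mul2 // r0:Add1,r1:8,r2:-3,r3:5,r4:4,r5:Mul2
cycle 8: CDB Add1=-20; stall // r0:-20,r1:8,r2:-3,r3:5,r4:4,r5:Mul2
cycle 9: stall // r0:-20,r1:8,r2:-3,r3:5,r4:4,r5:Mul2
cycle 10: stall // r0:-20,r1:8,r2:-3,r3:5,r4:4,r5:Mul2
cycle 11: stall // r0:-20,r1:8,r2:-3,r3:5,r4:4,r5:Mul2
cycle 12: stall // r0:-20,r1:8,r2:-3,r3:5,r4:4,r5:Mul2
cycle 13: CDB Mul1=400; issue MUL r3<-Mul1 // r0:-20,r1:8,r2:-3,r3:Mul1,r4:4,r5:Mul2
cycle 14: stall // r0:-20,r1:8,r2:-3,r3:Mul1,r4:4,r5:Mul2
cycle 15: stall // r0:-20,r1:8,r2:-3,r3:Mul1,r4:4,r5:Mul2
cycle 16: stall // r0:-20,r1:8,r2:-3,r3:Mul1,r4:4,r5:Mul2
cycle 17: stall // r0:-20,r1:8,r2:-3,r3:Mul1,r4:4,r5:Mul2
cycle 18: CDB Mul2=3200; issue MUL r1<-Mul2 // r0:-20,r1:Mul2,r2:-3,r3:Mul1,r4:4,r5:3200
cycle 19: - // r0:-20,r1:Mul2,r2:-3,r3:Mul1,r4:4,r5:3200

STATUS = TAG Mul1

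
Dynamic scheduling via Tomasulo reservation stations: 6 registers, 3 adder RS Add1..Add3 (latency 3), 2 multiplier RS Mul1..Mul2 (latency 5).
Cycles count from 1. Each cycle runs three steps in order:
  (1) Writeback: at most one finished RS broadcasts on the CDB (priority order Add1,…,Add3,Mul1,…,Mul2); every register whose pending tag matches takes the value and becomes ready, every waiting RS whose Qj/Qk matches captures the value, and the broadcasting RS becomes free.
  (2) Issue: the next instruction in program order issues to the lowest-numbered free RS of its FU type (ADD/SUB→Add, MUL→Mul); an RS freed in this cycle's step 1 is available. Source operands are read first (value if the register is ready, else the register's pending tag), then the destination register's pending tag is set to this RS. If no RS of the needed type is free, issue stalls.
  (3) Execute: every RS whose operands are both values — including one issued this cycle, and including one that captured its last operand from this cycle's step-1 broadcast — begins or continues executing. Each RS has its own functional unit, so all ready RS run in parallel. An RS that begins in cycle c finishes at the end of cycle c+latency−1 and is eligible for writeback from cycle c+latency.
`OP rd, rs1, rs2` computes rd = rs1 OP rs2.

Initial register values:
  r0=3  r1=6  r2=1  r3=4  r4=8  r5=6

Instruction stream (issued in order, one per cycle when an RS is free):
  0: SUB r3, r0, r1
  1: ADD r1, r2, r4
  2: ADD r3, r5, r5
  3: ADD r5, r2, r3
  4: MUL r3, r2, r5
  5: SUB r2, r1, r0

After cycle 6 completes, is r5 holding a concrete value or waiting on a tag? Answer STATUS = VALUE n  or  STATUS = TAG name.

  c1: issue SUB r3<-Add1  regs: r0:3,r1:6,r2:1,r3:Add1,r4:8,r5:6
  c2: issue ADD r1<-Add2  regs: r0:3,r1:Add2,r2:1,r3:Add1,r4:8,r5:6
  c3: issue ADD r3<-Add3  regs: r0:3,r1:Add2,r2:1,r3:Add3,r4:8,r5:6
  c4: CDB Add1=-3; issue ADD r5<-Add1  regs: r0:3,r1:Add2,r2:1,r3:Add3,r4:8,r5:Add1
  c5: CDB Add2=9; issue MUL r3<-Mul1  regs: r0:3,r1:9,r2:1,r3:Mul1,r4:8,r5:Add1
  c6: CDB Add3=12; issue SUB r2<-Add2  regs: r0:3,r1:9,r2:Add2,r3:Mul1,r4:8,r5:Add1

STATUS = TAG Add1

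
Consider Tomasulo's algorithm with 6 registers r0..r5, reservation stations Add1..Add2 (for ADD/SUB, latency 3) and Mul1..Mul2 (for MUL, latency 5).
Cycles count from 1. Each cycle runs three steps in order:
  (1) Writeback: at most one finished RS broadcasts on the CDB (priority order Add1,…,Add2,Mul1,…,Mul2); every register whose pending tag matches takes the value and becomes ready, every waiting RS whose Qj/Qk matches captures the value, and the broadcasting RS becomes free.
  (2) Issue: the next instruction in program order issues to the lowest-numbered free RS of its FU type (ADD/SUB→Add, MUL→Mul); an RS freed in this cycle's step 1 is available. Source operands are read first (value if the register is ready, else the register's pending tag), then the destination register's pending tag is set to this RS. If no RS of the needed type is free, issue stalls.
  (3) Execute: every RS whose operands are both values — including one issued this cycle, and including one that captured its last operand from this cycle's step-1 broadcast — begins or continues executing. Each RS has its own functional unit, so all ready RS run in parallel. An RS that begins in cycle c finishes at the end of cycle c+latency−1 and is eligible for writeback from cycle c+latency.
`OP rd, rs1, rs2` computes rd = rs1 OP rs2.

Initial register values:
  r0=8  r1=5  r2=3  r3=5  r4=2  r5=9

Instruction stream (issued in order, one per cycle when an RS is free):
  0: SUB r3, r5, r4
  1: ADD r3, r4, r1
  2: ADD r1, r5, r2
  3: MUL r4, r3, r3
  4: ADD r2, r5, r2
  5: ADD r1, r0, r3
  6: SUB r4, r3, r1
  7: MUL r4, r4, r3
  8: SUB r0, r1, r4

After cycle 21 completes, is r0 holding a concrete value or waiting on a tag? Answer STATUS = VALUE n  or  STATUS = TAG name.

cycle 1: issue SUB r3<-Add1 // r0:8,r1:5,r2:3,r3:Add1,r4:2,r5:9
cycle 2: issue ADD r3<-Add2 // r0:8,r1:5,r2:3,r3:Add2,r4:2,r5:9
cycle 3: stall // r0:8,r1:5,r2:3,r3:Add2,r4:2,r5:9
cycle 4: CDB Add1=7; issue ADD r1<-Add1 // r0:8,r1:Add1,r2:3,r3:Add2,r4:2,r5:9
cycle 5: CDB Add2=7; issue MUL r4<-Mul1 // r0:8,r1:Add1,r2:3,r3:7,r4:Mul1,r5:9
cycle 6: issue ADD r2<-Add2 // r0:8,r1:Add1,r2:Add2,r3:7,r4:Mul1,r5:9
cycle 7: CDB Add1=12; issue ADD r1<-Add1 // r0:8,r1:Add1,r2:Add2,r3:7,r4:Mul1,r5:9
cycle 8: stall // r0:8,r1:Add1,r2:Add2,r3:7,r4:Mul1,r5:9
cycle 9: CDB Add2=12; issue SUB r4<-Add2 // r0:8,r1:Add1,r2:12,r3:7,r4:Add2,r5:9
cycle 10: CDB Add1=15; issue MUL r4<-Mul2 // r0:8,r1:15,r2:12,r3:7,r4:Mul2,r5:9
cycle 11: CDB Mul1=49; issue SUB r0<-Add1 // r0:Add1,r1:15,r2:12,r3:7,r4:Mul2,r5:9
cycle 12: - // r0:Add1,r1:15,r2:12,r3:7,r4:Mul2,r5:9
cycle 13: CDB Add2=-8 // r0:Add1,r1:15,r2:12,r3:7,r4:Mul2,r5:9
cycle 14: - // r0:Add1,r1:15,r2:12,r3:7,r4:Mul2,r5:9
cycle 15: - // r0:Add1,r1:15,r2:12,r3:7,r4:Mul2,r5:9
cycle 16: - // r0:Add1,r1:15,r2:12,r3:7,r4:Mul2,r5:9
cycle 17: - // r0:Add1,r1:15,r2:12,r3:7,r4:Mul2,r5:9
cycle 18: CDB Mul2=-56 // r0:Add1,r1:15,r2:12,r3:7,r4:-56,r5:9
cycle 19: - // r0:Add1,r1:15,r2:12,r3:7,r4:-56,r5:9
cycle 20: - // r0:Add1,r1:15,r2:12,r3:7,r4:-56,r5:9
cycle 21: CDB Add1=71 // r0:71,r1:15,r2:12,r3:7,r4:-56,r5:9

STATUS = VALUE 71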